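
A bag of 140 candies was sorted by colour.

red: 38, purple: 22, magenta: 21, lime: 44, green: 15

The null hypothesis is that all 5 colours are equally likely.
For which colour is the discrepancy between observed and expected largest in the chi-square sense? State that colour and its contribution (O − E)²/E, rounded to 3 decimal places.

Under H₀ each category has probability 1/5, so each expected count is 140/5 = 28.
cat          O        E   (O−E)²/E
red         38       28     3.5714
purple      22       28     1.2857
magenta     21       28     1.7500
lime        44       28     9.1429
green       15       28     6.0357
The largest term is for lime: 9.143.

lime, 9.143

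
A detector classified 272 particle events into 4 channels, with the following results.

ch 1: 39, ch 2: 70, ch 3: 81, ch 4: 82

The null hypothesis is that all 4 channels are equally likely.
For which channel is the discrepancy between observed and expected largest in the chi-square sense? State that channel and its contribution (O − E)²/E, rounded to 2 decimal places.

Expected count for each of the 4 categories: 272/4 = 68.
χ² = (39−68)²/68 + (70−68)²/68 + (81−68)²/68 + (82−68)²/68
   = 12.368 + 0.059 + 2.485 + 2.882
The largest term is for ch 1: 12.37.

ch 1, 12.37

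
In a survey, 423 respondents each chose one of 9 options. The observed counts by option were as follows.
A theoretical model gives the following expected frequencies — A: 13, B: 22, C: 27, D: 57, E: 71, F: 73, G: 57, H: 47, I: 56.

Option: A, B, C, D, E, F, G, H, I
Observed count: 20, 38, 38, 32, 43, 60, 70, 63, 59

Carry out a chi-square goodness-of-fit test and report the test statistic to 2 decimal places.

52.78

cat         O        E   (O−E)²/E
A          20       13      3.769
B          38       22     11.636
C          38       27      4.481
D          32       57     10.965
E          43       71     11.042
F          60       73      2.315
G          70       57      2.965
H          63       47      5.447
I          59       56      0.161
Sum = 52.78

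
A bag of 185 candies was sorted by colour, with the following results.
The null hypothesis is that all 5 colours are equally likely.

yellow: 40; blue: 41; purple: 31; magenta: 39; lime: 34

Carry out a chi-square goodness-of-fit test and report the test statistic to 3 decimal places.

Under H₀ each category has probability 1/5, so each expected count is 185/5 = 37.
cat          O        E   (O−E)²/E
yellow      40       37     0.2432
blue        41       37     0.4324
purple      31       37     0.9730
magenta     39       37     0.1081
lime        34       37     0.2432
Sum = 2.000

2.000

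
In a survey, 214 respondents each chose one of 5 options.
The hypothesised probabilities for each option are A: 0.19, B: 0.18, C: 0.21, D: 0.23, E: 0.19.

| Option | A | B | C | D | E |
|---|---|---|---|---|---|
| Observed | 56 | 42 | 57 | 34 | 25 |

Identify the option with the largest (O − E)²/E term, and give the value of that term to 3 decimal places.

E, 6.031

Expected counts E_i = n·p_i: 214×0.19 = 40.66, 214×0.18 = 38.52, 214×0.21 = 44.94, 214×0.23 = 49.22, 214×0.19 = 40.66.
χ² = (56−40.66)²/40.66 + (42−38.52)²/38.52 + (57−44.94)²/44.94 + (34−49.22)²/49.22 + (25−40.66)²/40.66
   = 5.7874 + 0.3144 + 3.2364 + 4.7064 + 6.0314
The largest term is for E: 6.031.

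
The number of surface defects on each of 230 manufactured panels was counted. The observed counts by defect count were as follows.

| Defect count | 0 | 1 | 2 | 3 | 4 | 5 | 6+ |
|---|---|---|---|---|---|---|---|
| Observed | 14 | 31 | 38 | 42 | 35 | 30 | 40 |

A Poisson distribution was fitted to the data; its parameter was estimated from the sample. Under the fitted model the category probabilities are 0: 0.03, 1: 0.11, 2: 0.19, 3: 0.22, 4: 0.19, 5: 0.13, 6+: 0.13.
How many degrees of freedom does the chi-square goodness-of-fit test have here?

There are k = 7 categories and 1 parameter estimated from the data, so df = 7 − 1 − 1 = 5.

5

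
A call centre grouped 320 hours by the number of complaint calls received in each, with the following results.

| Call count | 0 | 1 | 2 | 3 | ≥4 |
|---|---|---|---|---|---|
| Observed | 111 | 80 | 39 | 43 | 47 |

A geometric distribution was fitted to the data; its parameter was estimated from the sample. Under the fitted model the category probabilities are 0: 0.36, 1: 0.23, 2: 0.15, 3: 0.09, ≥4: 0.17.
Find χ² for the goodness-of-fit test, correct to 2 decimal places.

10.41

Expected counts E_i = n·p_i: 320×0.36 = 115.2, 320×0.23 = 73.6, 320×0.15 = 48, 320×0.09 = 28.8, 320×0.17 = 54.4.
cat         O        E   (O−E)²/E
0         111    115.2      0.153
1          80     73.6      0.557
2          39       48      1.688
3          43     28.8      7.001
≥4         47     54.4      1.007
Sum = 10.41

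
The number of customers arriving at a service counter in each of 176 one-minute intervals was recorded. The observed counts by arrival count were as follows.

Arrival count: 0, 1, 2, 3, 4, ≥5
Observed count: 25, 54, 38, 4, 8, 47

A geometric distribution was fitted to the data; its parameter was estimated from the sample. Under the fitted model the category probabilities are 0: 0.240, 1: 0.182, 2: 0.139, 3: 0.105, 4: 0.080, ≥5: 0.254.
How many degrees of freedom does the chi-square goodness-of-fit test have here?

4

There are k = 6 categories and 1 parameter estimated from the data, so df = 6 − 1 − 1 = 4.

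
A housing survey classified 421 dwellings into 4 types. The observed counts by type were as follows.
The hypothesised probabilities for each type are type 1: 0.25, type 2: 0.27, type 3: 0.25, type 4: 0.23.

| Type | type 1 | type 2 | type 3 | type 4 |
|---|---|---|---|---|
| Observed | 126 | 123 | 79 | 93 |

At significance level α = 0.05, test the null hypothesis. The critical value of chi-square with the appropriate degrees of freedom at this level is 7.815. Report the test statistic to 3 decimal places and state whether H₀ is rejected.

11.555; reject

Expected counts E_i = n·p_i: 421×0.25 = 105.25, 421×0.27 = 113.67, 421×0.25 = 105.25, 421×0.23 = 96.83.
cat         O        E   (O−E)²/E
type 1    126   105.25     4.0909
type 2    123   113.67     0.7658
type 3     79   105.25     6.5469
type 4     93    96.83     0.1515
Sum = 11.555
df = 3. Since 11.555 > 7.815, we reject H₀.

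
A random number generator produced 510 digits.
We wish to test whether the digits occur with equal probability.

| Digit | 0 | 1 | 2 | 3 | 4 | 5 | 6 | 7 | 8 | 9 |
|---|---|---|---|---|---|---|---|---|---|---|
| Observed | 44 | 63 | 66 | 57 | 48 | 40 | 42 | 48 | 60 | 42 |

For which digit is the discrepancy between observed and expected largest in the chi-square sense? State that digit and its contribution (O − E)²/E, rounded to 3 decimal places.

Expected count for each of the 10 categories: 510/10 = 51.
0: (44 − 51)²/51 = 49/51 = 0.9608
1: (63 − 51)²/51 = 144/51 = 2.8235
2: (66 − 51)²/51 = 225/51 = 4.4118
3: (57 − 51)²/51 = 36/51 = 0.7059
4: (48 − 51)²/51 = 9/51 = 0.1765
5: (40 − 51)²/51 = 121/51 = 2.3725
6: (42 − 51)²/51 = 81/51 = 1.5882
7: (48 − 51)²/51 = 9/51 = 0.1765
8: (60 − 51)²/51 = 81/51 = 1.5882
9: (42 − 51)²/51 = 81/51 = 1.5882
The largest term is for 2: 4.412.

2, 4.412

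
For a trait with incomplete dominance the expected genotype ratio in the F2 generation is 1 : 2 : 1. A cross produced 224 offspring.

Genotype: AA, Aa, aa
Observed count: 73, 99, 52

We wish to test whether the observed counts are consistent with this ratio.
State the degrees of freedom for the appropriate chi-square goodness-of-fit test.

There are k = 3 categories and no parameters were estimated from the data, so df = 3 − 1 = 2.

2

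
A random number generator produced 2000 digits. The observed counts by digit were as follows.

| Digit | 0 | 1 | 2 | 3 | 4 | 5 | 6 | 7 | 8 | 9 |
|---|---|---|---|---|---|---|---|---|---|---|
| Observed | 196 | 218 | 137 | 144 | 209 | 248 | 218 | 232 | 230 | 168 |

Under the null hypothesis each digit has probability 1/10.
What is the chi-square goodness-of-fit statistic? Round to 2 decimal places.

Under H₀ each category has probability 1/10, so each expected count is 2000/10 = 200.
χ² = (196−200)²/200 + (218−200)²/200 + (137−200)²/200 + (144−200)²/200 + (209−200)²/200 + (248−200)²/200 + (218−200)²/200 + (232−200)²/200 + (230−200)²/200 + (168−200)²/200
   = 0.080 + 1.620 + 19.845 + 15.680 + 0.405 + 11.520 + 1.620 + 5.120 + 4.500 + 5.120
Sum = 65.51

65.51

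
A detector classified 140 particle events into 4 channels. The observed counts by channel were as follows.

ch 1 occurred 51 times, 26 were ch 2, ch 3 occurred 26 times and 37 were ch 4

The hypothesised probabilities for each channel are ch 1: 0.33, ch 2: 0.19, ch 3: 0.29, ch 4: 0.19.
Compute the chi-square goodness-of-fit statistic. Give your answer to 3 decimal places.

9.829

Expected counts E_i = n·p_i: 140×0.33 = 46.2, 140×0.19 = 26.6, 140×0.29 = 40.6, 140×0.19 = 26.6.
cat         O        E   (O−E)²/E
ch 1       51     46.2     0.4987
ch 2       26     26.6     0.0135
ch 3       26     40.6     5.2502
ch 4       37     26.6     4.0662
Sum = 9.829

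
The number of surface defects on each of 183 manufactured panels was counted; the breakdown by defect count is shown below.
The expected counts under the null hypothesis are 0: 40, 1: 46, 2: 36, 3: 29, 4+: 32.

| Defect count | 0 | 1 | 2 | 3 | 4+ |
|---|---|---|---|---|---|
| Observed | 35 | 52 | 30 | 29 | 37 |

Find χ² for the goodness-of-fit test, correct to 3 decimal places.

3.189

cat         O        E   (O−E)²/E
0          35       40     0.6250
1          52       46     0.7826
2          30       36     1.0000
3          29       29     0.0000
4+         37       32     0.7813
Sum = 3.189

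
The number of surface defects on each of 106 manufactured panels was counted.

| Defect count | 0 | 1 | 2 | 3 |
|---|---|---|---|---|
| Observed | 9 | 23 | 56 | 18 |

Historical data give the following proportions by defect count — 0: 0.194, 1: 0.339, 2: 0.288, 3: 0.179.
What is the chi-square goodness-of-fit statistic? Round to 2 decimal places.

32.46

Expected counts E_i = n·p_i: 106×0.194 = 20.564, 106×0.339 = 35.934, 106×0.288 = 30.528, 106×0.179 = 18.974.
cat         O        E   (O−E)²/E
0           9   20.564      6.503
1          23   35.934      4.655
2          56   30.528     21.253
3          18   18.974      0.050
Sum = 32.46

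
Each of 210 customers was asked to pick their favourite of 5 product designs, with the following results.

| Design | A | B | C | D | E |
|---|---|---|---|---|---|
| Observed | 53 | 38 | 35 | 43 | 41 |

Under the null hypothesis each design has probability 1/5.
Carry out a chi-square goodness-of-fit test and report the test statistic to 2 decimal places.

4.48

Under H₀ each category has probability 1/5, so each expected count is 210/5 = 42.
A: (53 − 42)²/42 = 121/42 = 2.881
B: (38 − 42)²/42 = 16/42 = 0.381
C: (35 − 42)²/42 = 49/42 = 1.167
D: (43 − 42)²/42 = 1/42 = 0.024
E: (41 − 42)²/42 = 1/42 = 0.024
Sum = 4.48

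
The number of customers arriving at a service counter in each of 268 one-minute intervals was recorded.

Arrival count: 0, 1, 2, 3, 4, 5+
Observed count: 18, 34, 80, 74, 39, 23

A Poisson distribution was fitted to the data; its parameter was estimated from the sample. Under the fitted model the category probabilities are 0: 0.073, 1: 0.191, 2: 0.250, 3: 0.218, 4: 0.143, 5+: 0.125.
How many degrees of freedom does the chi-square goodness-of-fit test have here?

There are k = 6 categories and 1 parameter estimated from the data, so df = 6 − 1 − 1 = 4.

4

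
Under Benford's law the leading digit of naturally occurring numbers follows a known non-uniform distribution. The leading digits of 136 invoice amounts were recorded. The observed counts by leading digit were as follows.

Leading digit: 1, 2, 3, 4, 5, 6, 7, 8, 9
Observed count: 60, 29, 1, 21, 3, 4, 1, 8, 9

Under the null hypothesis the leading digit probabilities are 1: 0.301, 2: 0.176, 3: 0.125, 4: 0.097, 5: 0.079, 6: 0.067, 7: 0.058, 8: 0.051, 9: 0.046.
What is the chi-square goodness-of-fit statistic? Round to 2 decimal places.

45.46

Expected counts E_i = n·p_i: 136×0.301 = 40.936, 136×0.176 = 23.936, 136×0.125 = 17, 136×0.097 = 13.192, 136×0.079 = 10.744, 136×0.067 = 9.112, 136×0.058 = 7.888, 136×0.051 = 6.936, 136×0.046 = 6.256.
χ² = (60−40.936)²/40.936 + (29−23.936)²/23.936 + (1−17)²/17 + (21−13.192)²/13.192 + (3−10.744)²/10.744 + (4−9.112)²/9.112 + (1−7.888)²/7.888 + (8−6.936)²/6.936 + (9−6.256)²/6.256
   = 8.878 + 1.071 + 15.059 + 4.621 + 5.582 + 2.868 + 6.015 + 0.163 + 1.204
Sum = 45.46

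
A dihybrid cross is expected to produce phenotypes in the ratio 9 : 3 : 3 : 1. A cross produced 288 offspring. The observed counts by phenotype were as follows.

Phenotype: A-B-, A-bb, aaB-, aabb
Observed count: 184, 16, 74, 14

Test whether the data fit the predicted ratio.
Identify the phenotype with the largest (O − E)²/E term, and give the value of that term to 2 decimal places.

Ratio total = 16. Expected counts: 288×9/16 = 162, 288×3/16 = 54, 288×3/16 = 54, 288×1/16 = 18.
χ² = (184−162)²/162 + (16−54)²/54 + (74−54)²/54 + (14−18)²/18
   = 2.988 + 26.741 + 7.407 + 0.889
The largest term is for A-bb: 26.74.

A-bb, 26.74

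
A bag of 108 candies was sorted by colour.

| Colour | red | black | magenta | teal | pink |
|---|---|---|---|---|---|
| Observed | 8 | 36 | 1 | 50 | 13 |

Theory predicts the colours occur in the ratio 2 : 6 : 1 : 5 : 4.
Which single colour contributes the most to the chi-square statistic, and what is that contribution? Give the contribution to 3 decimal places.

teal, 13.333

Ratio total = 18. Expected counts: 108×2/18 = 12, 108×6/18 = 36, 108×1/18 = 6, 108×5/18 = 30, 108×4/18 = 24.
cat          O        E   (O−E)²/E
red          8       12     1.3333
black       36       36     0.0000
magenta      1        6     4.1667
teal        50       30    13.3333
pink        13       24     5.0417
The largest term is for teal: 13.333.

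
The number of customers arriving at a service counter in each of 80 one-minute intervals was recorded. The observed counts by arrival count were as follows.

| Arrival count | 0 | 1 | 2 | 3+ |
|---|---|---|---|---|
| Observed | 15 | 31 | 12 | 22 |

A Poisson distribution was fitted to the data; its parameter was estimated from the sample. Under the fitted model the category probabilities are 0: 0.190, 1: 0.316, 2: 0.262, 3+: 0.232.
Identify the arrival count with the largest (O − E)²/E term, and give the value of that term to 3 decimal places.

2, 3.830

Expected counts E_i = n·p_i: 80×0.190 = 15.2, 80×0.316 = 25.28, 80×0.262 = 20.96, 80×0.232 = 18.56.
0: (15 − 15.2)²/15.2 = 0.04/15.2 = 0.0026
1: (31 − 25.28)²/25.28 = 32.7184/25.28 = 1.2942
2: (12 − 20.96)²/20.96 = 80.2816/20.96 = 3.8302
3+: (22 − 18.56)²/18.56 = 11.8336/18.56 = 0.6376
The largest term is for 2: 3.830.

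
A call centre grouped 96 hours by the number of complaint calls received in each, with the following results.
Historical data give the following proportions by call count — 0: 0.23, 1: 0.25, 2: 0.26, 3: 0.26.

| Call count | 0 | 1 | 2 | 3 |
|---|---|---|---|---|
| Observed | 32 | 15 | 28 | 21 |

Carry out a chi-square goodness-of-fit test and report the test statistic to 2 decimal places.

Expected counts E_i = n·p_i: 96×0.23 = 22.08, 96×0.25 = 24, 96×0.26 = 24.96, 96×0.26 = 24.96.
χ² = (32−22.08)²/22.08 + (15−24)²/24 + (28−24.96)²/24.96 + (21−24.96)²/24.96
   = 4.457 + 3.375 + 0.370 + 0.628
Sum = 8.83

8.83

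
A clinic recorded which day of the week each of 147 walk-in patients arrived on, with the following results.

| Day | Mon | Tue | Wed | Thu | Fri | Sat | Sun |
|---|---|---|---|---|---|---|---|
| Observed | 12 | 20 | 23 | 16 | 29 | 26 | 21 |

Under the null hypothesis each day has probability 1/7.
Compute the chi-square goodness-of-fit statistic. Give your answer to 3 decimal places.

Expected count for each of the 7 categories: 147/7 = 21.
χ² = (12−21)²/21 + (20−21)²/21 + (23−21)²/21 + (16−21)²/21 + (29−21)²/21 + (26−21)²/21 + (21−21)²/21
   = 3.8571 + 0.0476 + 0.1905 + 1.1905 + 3.0476 + 1.1905 + 0.0000
Sum = 9.524

9.524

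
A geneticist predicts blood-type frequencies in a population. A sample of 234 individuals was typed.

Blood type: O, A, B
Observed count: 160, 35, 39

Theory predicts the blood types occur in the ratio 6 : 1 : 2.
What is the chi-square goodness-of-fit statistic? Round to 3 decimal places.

6.468

Ratio total = 9. Expected counts: 234×6/9 = 156, 234×1/9 = 26, 234×2/9 = 52.
O: (160 − 156)²/156 = 16/156 = 0.1026
A: (35 − 26)²/26 = 81/26 = 3.1154
B: (39 − 52)²/52 = 169/52 = 3.2500
Sum = 6.468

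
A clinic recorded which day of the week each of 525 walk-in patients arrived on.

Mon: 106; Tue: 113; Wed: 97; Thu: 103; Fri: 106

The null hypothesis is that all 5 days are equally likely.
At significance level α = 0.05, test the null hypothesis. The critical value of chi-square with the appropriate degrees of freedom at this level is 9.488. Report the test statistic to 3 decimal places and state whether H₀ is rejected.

Expected count for each of the 5 categories: 525/5 = 105.
Mon: (106 − 105)²/105 = 1/105 = 0.0095
Tue: (113 − 105)²/105 = 64/105 = 0.6095
Wed: (97 − 105)²/105 = 64/105 = 0.6095
Thu: (103 − 105)²/105 = 4/105 = 0.0381
Fri: (106 − 105)²/105 = 1/105 = 0.0095
Sum = 1.276
df = 4. Since 1.276 < 9.488, we do not reject H₀.

1.276; do not reject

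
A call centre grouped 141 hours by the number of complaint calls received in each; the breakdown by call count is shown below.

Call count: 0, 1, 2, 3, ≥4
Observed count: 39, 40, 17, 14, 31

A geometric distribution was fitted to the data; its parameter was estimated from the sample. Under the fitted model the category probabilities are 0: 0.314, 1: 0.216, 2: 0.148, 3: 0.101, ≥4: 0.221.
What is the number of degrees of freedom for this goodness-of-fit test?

3

There are k = 5 categories and 1 parameter estimated from the data, so df = 5 − 1 − 1 = 3.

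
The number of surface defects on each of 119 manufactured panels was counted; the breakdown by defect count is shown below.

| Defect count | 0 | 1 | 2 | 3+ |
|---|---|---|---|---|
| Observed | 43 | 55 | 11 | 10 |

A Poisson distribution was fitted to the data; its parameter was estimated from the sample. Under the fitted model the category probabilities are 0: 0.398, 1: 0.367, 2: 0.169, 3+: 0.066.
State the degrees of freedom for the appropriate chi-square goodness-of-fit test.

There are k = 4 categories and 1 parameter estimated from the data, so df = 4 − 1 − 1 = 2.

2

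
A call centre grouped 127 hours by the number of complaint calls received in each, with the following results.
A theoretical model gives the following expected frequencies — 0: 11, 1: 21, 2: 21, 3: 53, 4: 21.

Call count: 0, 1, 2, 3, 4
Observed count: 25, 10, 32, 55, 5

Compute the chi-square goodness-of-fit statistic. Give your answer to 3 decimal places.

41.608

χ² = (25−11)²/11 + (10−21)²/21 + (32−21)²/21 + (55−53)²/53 + (5−21)²/21
   = 17.8182 + 5.7619 + 5.7619 + 0.0755 + 12.1905
Sum = 41.608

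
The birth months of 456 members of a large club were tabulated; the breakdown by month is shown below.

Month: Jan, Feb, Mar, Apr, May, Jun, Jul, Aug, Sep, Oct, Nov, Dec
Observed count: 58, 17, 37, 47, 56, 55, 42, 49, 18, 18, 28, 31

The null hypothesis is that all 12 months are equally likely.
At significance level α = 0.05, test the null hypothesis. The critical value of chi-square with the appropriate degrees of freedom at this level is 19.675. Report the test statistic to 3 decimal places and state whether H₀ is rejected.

Expected count for each of the 12 categories: 456/12 = 38.
Jan: (58 − 38)²/38 = 400/38 = 10.5263
Feb: (17 − 38)²/38 = 441/38 = 11.6053
Mar: (37 − 38)²/38 = 1/38 = 0.0263
Apr: (47 − 38)²/38 = 81/38 = 2.1316
May: (56 − 38)²/38 = 324/38 = 8.5263
Jun: (55 − 38)²/38 = 289/38 = 7.6053
Jul: (42 − 38)²/38 = 16/38 = 0.4211
Aug: (49 − 38)²/38 = 121/38 = 3.1842
Sep: (18 − 38)²/38 = 400/38 = 10.5263
Oct: (18 − 38)²/38 = 400/38 = 10.5263
Nov: (28 − 38)²/38 = 100/38 = 2.6316
Dec: (31 − 38)²/38 = 49/38 = 1.2895
Sum = 69.000
df = 11. Since 69.000 > 19.675, we reject H₀.

69.000; reject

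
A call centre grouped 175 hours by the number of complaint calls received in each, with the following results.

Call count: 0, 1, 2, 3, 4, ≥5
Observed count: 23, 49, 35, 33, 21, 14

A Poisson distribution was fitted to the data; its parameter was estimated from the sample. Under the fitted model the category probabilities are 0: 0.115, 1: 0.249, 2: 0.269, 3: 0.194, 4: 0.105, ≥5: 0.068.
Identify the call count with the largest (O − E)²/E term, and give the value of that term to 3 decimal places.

2, 3.097

Expected counts E_i = n·p_i: 175×0.115 = 20.125, 175×0.249 = 43.575, 175×0.269 = 47.075, 175×0.194 = 33.95, 175×0.105 = 18.375, 175×0.068 = 11.9.
0: (23 − 20.125)²/20.125 = 8.265625/20.125 = 0.4107
1: (49 − 43.575)²/43.575 = 29.430625/43.575 = 0.6754
2: (35 − 47.075)²/47.075 = 145.805625/47.075 = 3.0973
3: (33 − 33.95)²/33.95 = 0.9025/33.95 = 0.0266
4: (21 − 18.375)²/18.375 = 6.890625/18.375 = 0.3750
≥5: (14 − 11.9)²/11.9 = 4.41/11.9 = 0.3706
The largest term is for 2: 3.097.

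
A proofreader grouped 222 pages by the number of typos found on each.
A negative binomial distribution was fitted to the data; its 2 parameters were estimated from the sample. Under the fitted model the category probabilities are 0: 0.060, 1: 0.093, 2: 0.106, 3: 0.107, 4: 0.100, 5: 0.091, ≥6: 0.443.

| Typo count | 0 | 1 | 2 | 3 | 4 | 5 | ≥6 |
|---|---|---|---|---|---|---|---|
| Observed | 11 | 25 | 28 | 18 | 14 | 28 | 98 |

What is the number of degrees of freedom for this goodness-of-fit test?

4

There are k = 7 categories and 2 parameters estimated from the data, so df = 7 − 1 − 2 = 4.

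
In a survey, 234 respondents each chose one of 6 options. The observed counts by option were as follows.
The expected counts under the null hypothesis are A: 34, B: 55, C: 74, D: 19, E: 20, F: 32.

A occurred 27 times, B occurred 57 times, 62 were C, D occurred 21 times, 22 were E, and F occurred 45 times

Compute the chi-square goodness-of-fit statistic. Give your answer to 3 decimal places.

9.152

cat         O        E   (O−E)²/E
A          27       34     1.4412
B          57       55     0.0727
C          62       74     1.9459
D          21       19     0.2105
E          22       20     0.2000
F          45       32     5.2813
Sum = 9.152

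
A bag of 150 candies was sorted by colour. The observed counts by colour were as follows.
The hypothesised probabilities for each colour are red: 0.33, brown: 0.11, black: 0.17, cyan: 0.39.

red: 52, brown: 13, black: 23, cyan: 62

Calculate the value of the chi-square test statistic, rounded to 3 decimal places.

1.323

Expected counts E_i = n·p_i: 150×0.33 = 49.5, 150×0.11 = 16.5, 150×0.17 = 25.5, 150×0.39 = 58.5.
χ² = (52−49.5)²/49.5 + (13−16.5)²/16.5 + (23−25.5)²/25.5 + (62−58.5)²/58.5
   = 0.1263 + 0.7424 + 0.2451 + 0.2094
Sum = 1.323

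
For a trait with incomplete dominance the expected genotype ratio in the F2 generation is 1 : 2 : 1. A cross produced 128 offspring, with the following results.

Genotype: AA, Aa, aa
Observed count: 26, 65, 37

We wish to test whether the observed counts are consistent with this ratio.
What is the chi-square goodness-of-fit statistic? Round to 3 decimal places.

Ratio total = 4. Expected counts: 128×1/4 = 32, 128×2/4 = 64, 128×1/4 = 32.
cat         O        E   (O−E)²/E
AA         26       32     1.1250
Aa         65       64     0.0156
aa         37       32     0.7813
Sum = 1.922

1.922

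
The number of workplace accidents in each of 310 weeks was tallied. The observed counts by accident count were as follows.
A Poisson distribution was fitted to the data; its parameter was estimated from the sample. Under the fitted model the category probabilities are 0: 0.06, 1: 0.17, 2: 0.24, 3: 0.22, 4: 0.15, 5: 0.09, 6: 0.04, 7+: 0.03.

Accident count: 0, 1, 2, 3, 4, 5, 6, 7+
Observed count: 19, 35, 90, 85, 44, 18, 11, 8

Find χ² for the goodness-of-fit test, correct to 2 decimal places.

Expected counts E_i = n·p_i: 310×0.06 = 18.6, 310×0.17 = 52.7, 310×0.24 = 74.4, 310×0.22 = 68.2, 310×0.15 = 46.5, 310×0.09 = 27.9, 310×0.04 = 12.4, 310×0.03 = 9.3.
cat         O        E   (O−E)²/E
0          19     18.6      0.009
1          35     52.7      5.945
2          90     74.4      3.271
3          85     68.2      4.138
4          44     46.5      0.134
5          18     27.9      3.513
6          11     12.4      0.158
7+          8      9.3      0.182
Sum = 17.35

17.35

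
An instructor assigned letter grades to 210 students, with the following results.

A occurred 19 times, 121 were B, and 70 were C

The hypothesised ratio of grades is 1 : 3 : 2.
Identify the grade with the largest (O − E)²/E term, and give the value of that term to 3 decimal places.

Ratio total = 6. Expected counts: 210×1/6 = 35, 210×3/6 = 105, 210×2/6 = 70.
cat         O        E   (O−E)²/E
A          19       35     7.3143
B         121      105     2.4381
C          70       70     0.0000
The largest term is for A: 7.314.

A, 7.314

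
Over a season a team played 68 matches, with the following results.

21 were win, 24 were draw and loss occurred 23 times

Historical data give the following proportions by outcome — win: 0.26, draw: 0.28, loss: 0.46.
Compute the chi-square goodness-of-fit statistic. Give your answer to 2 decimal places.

Expected counts E_i = n·p_i: 68×0.26 = 17.68, 68×0.28 = 19.04, 68×0.46 = 31.28.
χ² = (21−17.68)²/17.68 + (24−19.04)²/19.04 + (23−31.28)²/31.28
   = 0.623 + 1.292 + 2.192
Sum = 4.11

4.11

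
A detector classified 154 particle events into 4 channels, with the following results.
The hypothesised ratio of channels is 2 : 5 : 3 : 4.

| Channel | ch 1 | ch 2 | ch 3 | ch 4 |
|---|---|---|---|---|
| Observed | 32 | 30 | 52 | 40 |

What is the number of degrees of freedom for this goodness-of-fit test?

There are k = 4 categories and no parameters were estimated from the data, so df = 4 − 1 = 3.

3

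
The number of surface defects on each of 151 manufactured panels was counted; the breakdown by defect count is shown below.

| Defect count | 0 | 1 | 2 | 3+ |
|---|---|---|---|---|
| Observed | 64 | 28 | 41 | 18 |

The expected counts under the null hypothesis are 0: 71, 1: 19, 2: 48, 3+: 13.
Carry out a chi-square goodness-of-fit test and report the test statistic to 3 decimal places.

0: (64 − 71)²/71 = 49/71 = 0.6901
1: (28 − 19)²/19 = 81/19 = 4.2632
2: (41 − 48)²/48 = 49/48 = 1.0208
3+: (18 − 13)²/13 = 25/13 = 1.9231
Sum = 7.897

7.897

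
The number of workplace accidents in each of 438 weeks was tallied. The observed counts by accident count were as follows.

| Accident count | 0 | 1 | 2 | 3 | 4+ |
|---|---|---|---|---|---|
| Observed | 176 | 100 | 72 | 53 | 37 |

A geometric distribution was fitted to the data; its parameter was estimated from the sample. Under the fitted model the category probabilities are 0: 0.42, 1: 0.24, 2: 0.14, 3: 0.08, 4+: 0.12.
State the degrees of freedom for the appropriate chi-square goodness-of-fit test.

There are k = 5 categories and 1 parameter estimated from the data, so df = 5 − 1 − 1 = 3.

3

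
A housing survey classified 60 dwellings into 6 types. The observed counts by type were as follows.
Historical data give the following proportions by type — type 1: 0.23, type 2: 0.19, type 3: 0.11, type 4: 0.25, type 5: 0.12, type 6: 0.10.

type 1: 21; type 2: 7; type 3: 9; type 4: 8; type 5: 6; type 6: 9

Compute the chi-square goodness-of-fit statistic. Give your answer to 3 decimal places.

11.294

Expected counts E_i = n·p_i: 60×0.23 = 13.8, 60×0.19 = 11.4, 60×0.11 = 6.6, 60×0.25 = 15, 60×0.12 = 7.2, 60×0.10 = 6.
cat         O        E   (O−E)²/E
type 1     21     13.8     3.7565
type 2      7     11.4     1.6982
type 3      9      6.6     0.8727
type 4      8       15     3.2667
type 5      6      7.2     0.2000
type 6      9        6     1.5000
Sum = 11.294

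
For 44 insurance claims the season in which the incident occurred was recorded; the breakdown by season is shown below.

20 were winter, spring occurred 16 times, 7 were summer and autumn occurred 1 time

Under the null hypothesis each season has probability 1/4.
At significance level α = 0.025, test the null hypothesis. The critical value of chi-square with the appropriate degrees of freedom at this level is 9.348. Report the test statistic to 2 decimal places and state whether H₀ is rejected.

Under H₀ each category has probability 1/4, so each expected count is 44/4 = 11.
cat         O        E   (O−E)²/E
winter     20       11      7.364
spring     16       11      2.273
summer      7       11      1.455
autumn      1       11      9.091
Sum = 20.18
df = 3. Since 20.18 > 9.348, we reject H₀.

20.18; reject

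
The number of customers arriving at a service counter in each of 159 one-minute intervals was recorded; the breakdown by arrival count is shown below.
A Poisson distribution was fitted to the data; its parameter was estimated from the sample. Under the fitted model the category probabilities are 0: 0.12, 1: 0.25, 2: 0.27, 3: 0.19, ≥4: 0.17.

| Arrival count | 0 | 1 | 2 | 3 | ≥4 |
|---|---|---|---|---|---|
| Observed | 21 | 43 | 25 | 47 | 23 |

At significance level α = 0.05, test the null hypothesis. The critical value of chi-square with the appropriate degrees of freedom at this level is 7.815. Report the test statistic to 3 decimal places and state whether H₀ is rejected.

Expected counts E_i = n·p_i: 159×0.12 = 19.08, 159×0.25 = 39.75, 159×0.27 = 42.93, 159×0.19 = 30.21, 159×0.17 = 27.03.
cat         O        E   (O−E)²/E
0          21    19.08     0.1932
1          43    39.75     0.2657
2          25    42.93     7.4886
3          47    30.21     9.3315
≥4         23    27.03     0.6008
Sum = 17.880
df = 3. Since 17.880 > 7.815, we reject H₀.

17.880; reject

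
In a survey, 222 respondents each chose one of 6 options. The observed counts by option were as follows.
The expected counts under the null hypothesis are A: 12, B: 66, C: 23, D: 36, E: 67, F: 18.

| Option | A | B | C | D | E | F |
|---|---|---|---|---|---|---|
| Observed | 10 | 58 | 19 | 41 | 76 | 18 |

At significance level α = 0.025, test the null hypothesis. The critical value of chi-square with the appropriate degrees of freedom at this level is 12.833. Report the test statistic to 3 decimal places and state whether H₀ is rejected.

A: (10 − 12)²/12 = 4/12 = 0.3333
B: (58 − 66)²/66 = 64/66 = 0.9697
C: (19 − 23)²/23 = 16/23 = 0.6957
D: (41 − 36)²/36 = 25/36 = 0.6944
E: (76 − 67)²/67 = 81/67 = 1.2090
F: (18 − 18)²/18 = 0/18 = 0.0000
Sum = 3.902
df = 5. Since 3.902 < 12.833, we do not reject H₀.

3.902; do not reject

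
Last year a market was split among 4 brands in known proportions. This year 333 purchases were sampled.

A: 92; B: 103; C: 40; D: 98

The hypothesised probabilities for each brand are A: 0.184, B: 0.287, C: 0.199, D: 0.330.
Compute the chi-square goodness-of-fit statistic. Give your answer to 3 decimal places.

Expected counts E_i = n·p_i: 333×0.184 = 61.272, 333×0.287 = 95.571, 333×0.199 = 66.267, 333×0.330 = 109.89.
cat         O        E   (O−E)²/E
A          92   61.272    15.4101
B         103   95.571     0.5775
C          40   66.267    10.4117
D          98   109.89     1.2865
Sum = 27.686

27.686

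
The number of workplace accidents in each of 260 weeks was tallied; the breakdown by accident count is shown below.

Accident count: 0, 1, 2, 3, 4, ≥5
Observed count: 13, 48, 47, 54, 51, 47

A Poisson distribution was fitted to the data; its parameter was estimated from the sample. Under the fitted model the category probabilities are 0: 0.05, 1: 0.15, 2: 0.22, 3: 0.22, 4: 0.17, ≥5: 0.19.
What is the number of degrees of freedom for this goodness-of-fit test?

4

There are k = 6 categories and 1 parameter estimated from the data, so df = 6 − 1 − 1 = 4.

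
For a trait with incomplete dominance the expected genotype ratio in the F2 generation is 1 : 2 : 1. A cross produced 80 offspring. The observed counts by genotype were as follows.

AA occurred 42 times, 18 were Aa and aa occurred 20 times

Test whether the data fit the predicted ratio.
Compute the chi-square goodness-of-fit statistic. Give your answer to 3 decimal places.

Ratio total = 4. Expected counts: 80×1/4 = 20, 80×2/4 = 40, 80×1/4 = 20.
cat         O        E   (O−E)²/E
AA         42       20    24.2000
Aa         18       40    12.1000
aa         20       20     0.0000
Sum = 36.300

36.300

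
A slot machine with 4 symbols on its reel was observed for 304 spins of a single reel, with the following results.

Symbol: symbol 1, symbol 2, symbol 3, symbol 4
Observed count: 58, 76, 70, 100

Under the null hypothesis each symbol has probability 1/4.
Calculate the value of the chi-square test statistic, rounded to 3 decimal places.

Under H₀ each category has probability 1/4, so each expected count is 304/4 = 76.
cat           O        E   (O−E)²/E
symbol 1     58       76     4.2632
symbol 2     76       76     0.0000
symbol 3     70       76     0.4737
symbol 4    100       76     7.5789
Sum = 12.316

12.316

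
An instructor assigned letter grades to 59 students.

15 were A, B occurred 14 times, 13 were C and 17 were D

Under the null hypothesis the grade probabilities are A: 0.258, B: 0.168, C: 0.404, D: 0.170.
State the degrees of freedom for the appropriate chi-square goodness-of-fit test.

There are k = 4 categories and no parameters were estimated from the data, so df = 4 − 1 = 3.

3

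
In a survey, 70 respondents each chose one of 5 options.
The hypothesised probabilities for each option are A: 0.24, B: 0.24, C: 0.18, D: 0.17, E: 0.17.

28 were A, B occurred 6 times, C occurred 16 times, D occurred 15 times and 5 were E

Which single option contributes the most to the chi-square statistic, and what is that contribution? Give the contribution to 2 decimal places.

Expected counts E_i = n·p_i: 70×0.24 = 16.8, 70×0.24 = 16.8, 70×0.18 = 12.6, 70×0.17 = 11.9, 70×0.17 = 11.9.
A: (28 − 16.8)²/16.8 = 125.44/16.8 = 7.467
B: (6 − 16.8)²/16.8 = 116.64/16.8 = 6.943
C: (16 − 12.6)²/12.6 = 11.56/12.6 = 0.917
D: (15 − 11.9)²/11.9 = 9.61/11.9 = 0.808
E: (5 − 11.9)²/11.9 = 47.61/11.9 = 4.001
The largest term is for A: 7.47.

A, 7.47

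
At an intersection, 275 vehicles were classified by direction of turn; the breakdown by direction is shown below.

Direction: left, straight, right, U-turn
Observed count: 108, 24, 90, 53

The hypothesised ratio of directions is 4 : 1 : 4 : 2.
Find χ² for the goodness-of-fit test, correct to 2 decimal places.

Ratio total = 11. Expected counts: 275×4/11 = 100, 275×1/11 = 25, 275×4/11 = 100, 275×2/11 = 50.
cat           O        E   (O−E)²/E
left        108      100      0.640
straight     24       25      0.040
right        90      100      1.000
U-turn       53       50      0.180
Sum = 1.86

1.86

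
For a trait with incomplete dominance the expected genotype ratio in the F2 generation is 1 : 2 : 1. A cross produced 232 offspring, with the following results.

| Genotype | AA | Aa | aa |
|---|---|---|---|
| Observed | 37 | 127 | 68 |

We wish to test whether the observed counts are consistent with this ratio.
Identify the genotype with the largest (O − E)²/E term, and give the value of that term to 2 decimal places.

Ratio total = 4. Expected counts: 232×1/4 = 58, 232×2/4 = 116, 232×1/4 = 58.
cat         O        E   (O−E)²/E
AA         37       58      7.603
Aa        127      116      1.043
aa         68       58      1.724
The largest term is for AA: 7.60.

AA, 7.60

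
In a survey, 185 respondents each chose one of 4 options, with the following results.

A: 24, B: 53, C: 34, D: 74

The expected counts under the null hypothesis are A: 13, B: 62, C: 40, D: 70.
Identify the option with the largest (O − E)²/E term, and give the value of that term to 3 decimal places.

A, 9.308

cat         O        E   (O−E)²/E
A          24       13     9.3077
B          53       62     1.3065
C          34       40     0.9000
D          74       70     0.2286
The largest term is for A: 9.308.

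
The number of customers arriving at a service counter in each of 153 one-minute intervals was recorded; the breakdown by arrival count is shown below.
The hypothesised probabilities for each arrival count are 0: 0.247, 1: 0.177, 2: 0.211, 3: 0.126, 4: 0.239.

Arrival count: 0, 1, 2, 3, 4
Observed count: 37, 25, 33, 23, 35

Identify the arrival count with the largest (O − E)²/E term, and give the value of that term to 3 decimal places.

3, 0.719

Expected counts E_i = n·p_i: 153×0.247 = 37.791, 153×0.177 = 27.081, 153×0.211 = 32.283, 153×0.126 = 19.278, 153×0.239 = 36.567.
cat         O        E   (O−E)²/E
0          37   37.791     0.0166
1          25   27.081     0.1599
2          33   32.283     0.0159
3          23   19.278     0.7186
4          35   36.567     0.0672
The largest term is for 3: 0.719.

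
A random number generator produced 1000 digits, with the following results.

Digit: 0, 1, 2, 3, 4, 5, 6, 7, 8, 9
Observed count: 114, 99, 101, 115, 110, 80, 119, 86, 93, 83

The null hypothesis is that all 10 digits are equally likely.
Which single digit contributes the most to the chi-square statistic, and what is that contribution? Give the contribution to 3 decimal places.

5, 4.000

Under H₀ each category has probability 1/10, so each expected count is 1000/10 = 100.
χ² = (114−100)²/100 + (99−100)²/100 + (101−100)²/100 + (115−100)²/100 + (110−100)²/100 + (80−100)²/100 + (119−100)²/100 + (86−100)²/100 + (93−100)²/100 + (83−100)²/100
   = 1.9600 + 0.0100 + 0.0100 + 2.2500 + 1.0000 + 4.0000 + 3.6100 + 1.9600 + 0.4900 + 2.8900
The largest term is for 5: 4.000.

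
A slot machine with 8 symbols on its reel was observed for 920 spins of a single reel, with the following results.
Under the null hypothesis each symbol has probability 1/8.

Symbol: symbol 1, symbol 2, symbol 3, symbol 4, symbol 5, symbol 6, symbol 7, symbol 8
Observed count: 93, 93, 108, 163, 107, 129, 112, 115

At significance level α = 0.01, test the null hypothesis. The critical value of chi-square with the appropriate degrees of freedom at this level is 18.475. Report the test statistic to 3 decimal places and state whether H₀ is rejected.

Expected count for each of the 8 categories: 920/8 = 115.
χ² = (93−115)²/115 + (93−115)²/115 + (108−115)²/115 + (163−115)²/115 + (107−115)²/115 + (129−115)²/115 + (112−115)²/115 + (115−115)²/115
   = 4.2087 + 4.2087 + 0.4261 + 20.0348 + 0.5565 + 1.7043 + 0.0783 + 0.0000
Sum = 31.217
df = 7. Since 31.217 > 18.475, we reject H₀.

31.217; reject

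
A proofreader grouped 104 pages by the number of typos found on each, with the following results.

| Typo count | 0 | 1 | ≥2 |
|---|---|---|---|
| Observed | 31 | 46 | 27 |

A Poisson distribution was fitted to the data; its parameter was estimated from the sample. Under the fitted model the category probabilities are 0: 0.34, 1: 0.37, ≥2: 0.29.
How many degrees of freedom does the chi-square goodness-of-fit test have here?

1

There are k = 3 categories and 1 parameter estimated from the data, so df = 3 − 1 − 1 = 1.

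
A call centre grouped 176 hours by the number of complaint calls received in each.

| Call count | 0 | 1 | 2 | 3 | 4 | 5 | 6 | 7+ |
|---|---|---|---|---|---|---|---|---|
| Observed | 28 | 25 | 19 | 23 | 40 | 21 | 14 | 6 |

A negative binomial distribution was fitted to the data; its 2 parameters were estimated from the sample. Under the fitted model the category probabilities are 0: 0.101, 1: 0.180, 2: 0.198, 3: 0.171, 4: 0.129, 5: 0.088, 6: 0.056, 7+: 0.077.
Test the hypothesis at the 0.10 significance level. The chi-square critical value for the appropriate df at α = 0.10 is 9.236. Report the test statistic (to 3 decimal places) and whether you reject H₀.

Expected counts E_i = n·p_i: 176×0.101 = 17.776, 176×0.180 = 31.68, 176×0.198 = 34.848, 176×0.171 = 30.096, 176×0.129 = 22.704, 176×0.088 = 15.488, 176×0.056 = 9.856, 176×0.077 = 13.552.
cat         O        E   (O−E)²/E
0          28   17.776     5.8804
1          25    31.68     1.4085
2          19   34.848     7.2073
3          23   30.096     1.6731
4          40   22.704    13.1762
5          21   15.488     1.9617
6          14    9.856     1.7424
7+          6   13.552     4.2084
Sum = 37.258
df = 5. Since 37.258 > 9.236, we reject H₀.

37.258; reject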